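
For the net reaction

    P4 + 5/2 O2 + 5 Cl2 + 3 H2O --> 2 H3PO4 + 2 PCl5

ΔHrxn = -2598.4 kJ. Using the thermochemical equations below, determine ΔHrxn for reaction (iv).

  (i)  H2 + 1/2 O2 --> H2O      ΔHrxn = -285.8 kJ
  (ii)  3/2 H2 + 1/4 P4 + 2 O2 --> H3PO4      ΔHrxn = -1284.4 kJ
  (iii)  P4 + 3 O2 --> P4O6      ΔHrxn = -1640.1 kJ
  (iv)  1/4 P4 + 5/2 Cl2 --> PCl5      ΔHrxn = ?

ΔHrxn = -443.5 kJ

(i) reversed and × 3: (-3)·(-285.8) = +857.4 kJ
(ii) × 2: (2)·(-1284.4) = -2568.8 kJ
(iii): not needed.
(iv) × 2: contributes 2·x
-2598.4 = (+857.4) + (-2568.8) + 2·x
x = (-2598.4 − (-1711.4)) / (2) = -443.5 kJ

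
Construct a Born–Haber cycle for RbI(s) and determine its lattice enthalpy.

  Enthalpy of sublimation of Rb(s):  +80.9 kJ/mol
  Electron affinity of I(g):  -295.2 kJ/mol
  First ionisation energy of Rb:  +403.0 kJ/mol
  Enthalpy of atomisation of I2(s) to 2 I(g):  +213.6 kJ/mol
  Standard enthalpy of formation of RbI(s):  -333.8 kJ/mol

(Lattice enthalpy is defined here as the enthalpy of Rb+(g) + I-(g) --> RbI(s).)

ΔHf° = 1·ΔHsub + 1·(ΣIE) + 1/2·D(I2) + 1·EA + U
-333.8 = 1·(+80.9) + 1·(+403.0) + 1/2·(+213.6) + 1·(-295.2) + U
U = -333.8 − (+295.5) = -629.3 kJ/mol

U = -629.3 kJ/mol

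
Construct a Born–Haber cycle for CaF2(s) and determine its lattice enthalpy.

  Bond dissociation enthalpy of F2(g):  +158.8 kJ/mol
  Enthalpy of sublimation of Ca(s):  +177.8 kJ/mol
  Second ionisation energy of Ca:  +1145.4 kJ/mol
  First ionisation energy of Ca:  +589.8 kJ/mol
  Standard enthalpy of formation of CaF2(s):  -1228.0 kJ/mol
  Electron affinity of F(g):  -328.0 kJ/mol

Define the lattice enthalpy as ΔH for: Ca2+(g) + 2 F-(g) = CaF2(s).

U = -2643.8 kJ/mol

ΔHf° = 1·ΔHsub + 1·(ΣIE) + 1·D(F2) + 2·EA + U
-1228.0 = 1·(+177.8) + 1·(+1735.2) + 1·(+158.8) + 2·(-328.0) + U
U = -1228.0 − (+1415.8) = -2643.8 kJ/mol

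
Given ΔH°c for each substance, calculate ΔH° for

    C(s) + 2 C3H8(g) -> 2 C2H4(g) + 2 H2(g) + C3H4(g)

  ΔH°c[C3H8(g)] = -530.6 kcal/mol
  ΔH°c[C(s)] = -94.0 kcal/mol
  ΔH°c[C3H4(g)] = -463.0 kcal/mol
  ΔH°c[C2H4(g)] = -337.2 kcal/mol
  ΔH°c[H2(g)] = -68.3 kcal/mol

Using ΔH = Σ nΔHc°(reactants) − Σ nΔHc°(products):
= [1·(-94.0) + 2·(-530.6)] − [2·(-337.2) + 2·(-68.3) + 1·(-463.0)]
= 118.8 kcal/mol

ΔH° = 118.8 kcal/mol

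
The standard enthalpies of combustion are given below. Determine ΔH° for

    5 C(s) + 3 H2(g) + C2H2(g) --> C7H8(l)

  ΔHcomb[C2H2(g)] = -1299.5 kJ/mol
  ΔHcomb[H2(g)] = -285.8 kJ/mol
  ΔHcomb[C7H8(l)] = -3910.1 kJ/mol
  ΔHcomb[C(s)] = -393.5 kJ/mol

Using ΔH = Σ nΔHc°(reactants) − Σ nΔHc°(products):
= [5·(-393.5) + 3·(-285.8) + 1·(-1299.5)] − [1·(-3910.1)]
= -214.3 kJ/mol

ΔH° = -214.3 kJ/mol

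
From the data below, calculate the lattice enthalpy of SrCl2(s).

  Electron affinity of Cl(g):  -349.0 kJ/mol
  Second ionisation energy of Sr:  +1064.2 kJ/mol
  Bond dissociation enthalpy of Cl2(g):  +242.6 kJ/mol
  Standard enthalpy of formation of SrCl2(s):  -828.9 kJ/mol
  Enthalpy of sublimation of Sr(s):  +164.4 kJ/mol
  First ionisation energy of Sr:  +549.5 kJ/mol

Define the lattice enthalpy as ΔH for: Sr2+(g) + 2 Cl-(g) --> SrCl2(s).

U = -2151.6 kJ/mol

ΔHf° = 1·ΔHsub + 1·(ΣIE) + 1·D(Cl2) + 2·EA + U
-828.9 = 1·(+164.4) + 1·(+1613.7) + 1·(+242.6) + 2·(-349.0) + U
U = -828.9 − (+1322.7) = -2151.6 kJ/mol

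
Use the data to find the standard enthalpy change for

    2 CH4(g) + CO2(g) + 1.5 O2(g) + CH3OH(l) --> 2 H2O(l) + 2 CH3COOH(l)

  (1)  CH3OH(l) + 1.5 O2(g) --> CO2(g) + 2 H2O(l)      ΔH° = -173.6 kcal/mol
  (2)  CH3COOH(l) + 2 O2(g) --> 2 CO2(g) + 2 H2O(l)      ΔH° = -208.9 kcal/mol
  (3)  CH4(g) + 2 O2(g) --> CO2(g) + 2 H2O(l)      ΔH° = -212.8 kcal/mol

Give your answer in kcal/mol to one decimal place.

(1) as written (CH3OH(l) already on the reactant side): -173.6 kcal/mol
(2) reversed and × 2 (reverse to put CH3COOH(l) on the product side; scale by 2 for the 2 CH3COOH(l)): (-2)·(-208.9) = +417.8 kcal/mol
(3) × 2 (scale by 2 for the 2 CH4(g)): (2)·(-212.8) = -425.6 kcal/mol
Summing the manipulated equations, ΔH° = (-173.6) + (+417.8) + (-425.6) = -181.4 kcal/mol

ΔH° = -181.4 kcal/mol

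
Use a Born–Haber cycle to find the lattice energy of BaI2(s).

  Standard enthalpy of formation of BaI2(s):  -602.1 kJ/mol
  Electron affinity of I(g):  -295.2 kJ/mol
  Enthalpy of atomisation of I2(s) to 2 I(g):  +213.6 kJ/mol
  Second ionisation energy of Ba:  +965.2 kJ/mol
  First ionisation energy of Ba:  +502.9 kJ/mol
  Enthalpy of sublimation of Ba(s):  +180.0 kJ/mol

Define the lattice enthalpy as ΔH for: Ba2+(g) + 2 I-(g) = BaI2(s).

U = -1873.4 kJ/mol

ΔHf° = 1·ΔHsub + 1·(ΣIE) + 1·D(I2) + 2·EA + U
-602.1 = 1·(+180.0) + 1·(+1468.1) + 1·(+213.6) + 2·(-295.2) + U
U = -602.1 − (+1271.3) = -1873.4 kJ/mol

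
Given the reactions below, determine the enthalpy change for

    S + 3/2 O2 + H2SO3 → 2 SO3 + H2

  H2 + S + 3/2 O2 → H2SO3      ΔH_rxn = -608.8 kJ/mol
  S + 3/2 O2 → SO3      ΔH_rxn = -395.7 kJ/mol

ΔH_rxn = -182.6 kJ/mol

equation 1 reversed (reverse to put H2SO3 on the reactant side): +608.8 kJ/mol
equation 2 × 2 (×2 to match 2 SO3 in the target): (2)·(-395.7) = -791.4 kJ/mol
ΔH_rxn = (-1)·(-608.8) + (2)·(-395.7) = -182.6 kJ/mol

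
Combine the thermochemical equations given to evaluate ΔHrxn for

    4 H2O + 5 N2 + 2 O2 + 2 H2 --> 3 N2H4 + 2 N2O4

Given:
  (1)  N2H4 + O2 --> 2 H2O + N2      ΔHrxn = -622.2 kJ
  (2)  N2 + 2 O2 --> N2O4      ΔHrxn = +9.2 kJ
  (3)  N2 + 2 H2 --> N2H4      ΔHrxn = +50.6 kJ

ΔHrxn = 1313.4 kJ

(1) reversed and × 2 (reverse to put H2O on the reactant side; scale by 2 for the 4 H2O): (-2)·(-622.2) = +1244.4 kJ
(2) × 2 (×2 to match 2 N2O4 in the target): (2)·(+9.2) = +18.4 kJ
(3) as written (H2 already on the reactant side): +50.6 kJ
Summing the manipulated equations, ΔHrxn = (-2)·(-622.2) + (2)·(+9.2) + (1)·(+50.6) = 1313.4 kJ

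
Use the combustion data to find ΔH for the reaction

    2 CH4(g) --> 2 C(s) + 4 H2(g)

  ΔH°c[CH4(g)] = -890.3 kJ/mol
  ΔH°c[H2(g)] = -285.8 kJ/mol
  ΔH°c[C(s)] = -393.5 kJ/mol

Using ΔH = Σ nΔHc°(reactants) − Σ nΔHc°(products):
= [2·(-890.3)] − [2·(-393.5) + 4·(-285.8)]
= 149.6 kJ/mol

ΔH = 149.6 kJ/mol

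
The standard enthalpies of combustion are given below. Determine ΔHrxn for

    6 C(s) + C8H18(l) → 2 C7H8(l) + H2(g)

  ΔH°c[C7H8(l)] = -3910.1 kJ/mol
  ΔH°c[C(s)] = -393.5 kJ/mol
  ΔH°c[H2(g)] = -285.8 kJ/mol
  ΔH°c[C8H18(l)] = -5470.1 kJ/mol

ΔHrxn = 274.9 kJ/mol

With combustion enthalpies, reactants minus products:
= [6·(-393.5) + 1·(-5470.1)] − [2·(-3910.1) + 1·(-285.8)]
= 274.9 kJ/mol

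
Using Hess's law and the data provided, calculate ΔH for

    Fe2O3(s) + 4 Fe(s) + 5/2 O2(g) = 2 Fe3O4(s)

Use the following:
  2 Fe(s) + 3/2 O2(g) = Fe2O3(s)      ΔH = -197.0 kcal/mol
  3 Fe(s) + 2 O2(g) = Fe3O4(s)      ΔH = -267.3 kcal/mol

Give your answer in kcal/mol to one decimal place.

ΔH = -337.6 kcal/mol

equation 1 reversed (Fe2O3(s) must end up as a reactant): +197.0 kcal/mol
equation 2 × 2 (×2 to match 2 Fe3O4(s) in the target): (2)·(-267.3) = -534.6 kcal/mol
Combining the equations, ΔH = (+197.0) + (-534.6) = -337.6 kcal/mol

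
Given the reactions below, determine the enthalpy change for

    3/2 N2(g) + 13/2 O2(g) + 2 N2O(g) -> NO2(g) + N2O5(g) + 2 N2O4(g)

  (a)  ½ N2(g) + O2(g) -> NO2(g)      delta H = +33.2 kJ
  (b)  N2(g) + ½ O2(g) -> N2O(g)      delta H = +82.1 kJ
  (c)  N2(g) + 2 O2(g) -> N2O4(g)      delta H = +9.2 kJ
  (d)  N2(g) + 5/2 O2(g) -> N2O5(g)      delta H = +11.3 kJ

(a) as written: +33.2 kJ
(b) reversed and × 2: (-2)·(+82.1) = -164.2 kJ
(c) × 2: (2)·(+9.2) = +18.4 kJ
(d) as written: +11.3 kJ
Summing the manipulated equations, delta H = (+33.2) + (-164.2) + (+18.4) + (+11.3) = -101.3 kJ

delta H = -101.3 kJ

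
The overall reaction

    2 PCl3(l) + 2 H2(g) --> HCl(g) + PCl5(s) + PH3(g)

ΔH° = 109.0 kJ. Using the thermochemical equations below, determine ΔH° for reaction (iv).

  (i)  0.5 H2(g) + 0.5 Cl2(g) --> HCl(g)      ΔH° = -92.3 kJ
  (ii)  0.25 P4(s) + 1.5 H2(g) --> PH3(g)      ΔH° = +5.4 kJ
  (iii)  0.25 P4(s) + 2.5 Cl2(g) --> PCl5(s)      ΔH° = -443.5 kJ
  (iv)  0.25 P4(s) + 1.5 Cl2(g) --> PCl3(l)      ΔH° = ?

ΔH° = -319.7 kJ

(i) as written (HCl(g) already on the product side): -92.3 kJ
(ii) as written (PH3(g) already on the product side): +5.4 kJ
(iii) as written (PCl5(s) already on the product side): -443.5 kJ
(iv) reversed and × 2 (PCl3(l) must end up as a reactant; scale by 2 for the 2 PCl3(l)): contributes −2·x
+109.0 = (-92.3) + (+5.4) + (-443.5) − 2·x
x = (+109.0 − (-530.4)) / (-2) = -319.7 kJ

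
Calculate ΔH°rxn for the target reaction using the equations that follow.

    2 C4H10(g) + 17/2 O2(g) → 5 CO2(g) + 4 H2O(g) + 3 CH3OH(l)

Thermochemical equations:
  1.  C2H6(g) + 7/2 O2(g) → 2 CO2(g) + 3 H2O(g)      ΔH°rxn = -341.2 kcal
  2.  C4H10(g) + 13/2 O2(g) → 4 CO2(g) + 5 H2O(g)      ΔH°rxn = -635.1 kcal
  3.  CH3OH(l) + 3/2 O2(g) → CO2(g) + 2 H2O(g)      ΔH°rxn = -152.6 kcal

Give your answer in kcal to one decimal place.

eq. 1: not needed (C2H6(g) appears nowhere else).
eq. 2 × 2 (scale by 2 for the 2 C4H10(g)): (2)·(-635.1) = -1270.2 kcal
eq. 3 reversed and × 3 (CH3OH(l) must end up as a product; ×3 to match 3 CH3OH(l) in the target): (-3)·(-152.6) = +457.8 kcal
By Hess's law, ΔH°rxn = (2)·(-635.1) + (-3)·(-152.6) = -812.4 kcal

ΔH°rxn = -812.4 kcal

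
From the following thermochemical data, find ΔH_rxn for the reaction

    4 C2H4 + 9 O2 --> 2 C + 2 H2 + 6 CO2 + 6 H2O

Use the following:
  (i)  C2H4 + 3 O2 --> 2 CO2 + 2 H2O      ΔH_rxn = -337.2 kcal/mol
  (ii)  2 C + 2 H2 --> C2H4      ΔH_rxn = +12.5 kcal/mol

ΔH_rxn = -1024.1 kcal/mol

(i) × 3: (3)·(-337.2) = -1011.6 kcal/mol
(ii) reversed: -12.5 kcal/mol
ΔH_rxn = (3)·(-337.2) + (-1)·(+12.5) = -1024.1 kcal/mol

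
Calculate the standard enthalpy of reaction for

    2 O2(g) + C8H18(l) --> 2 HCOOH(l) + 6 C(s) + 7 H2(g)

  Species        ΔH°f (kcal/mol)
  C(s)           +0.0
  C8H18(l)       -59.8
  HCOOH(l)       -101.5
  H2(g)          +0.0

Products: 2·(-101.5) + 6·(+0.0) + 7·(+0.0) = -203.0
Reactants: 2·(+0.0) + 1·(-59.8) = -59.8
ΔH_rxn = (-203.0) − (-59.8) = -143.2 kcal/mol

ΔH_rxn = -143.2 kcal/mol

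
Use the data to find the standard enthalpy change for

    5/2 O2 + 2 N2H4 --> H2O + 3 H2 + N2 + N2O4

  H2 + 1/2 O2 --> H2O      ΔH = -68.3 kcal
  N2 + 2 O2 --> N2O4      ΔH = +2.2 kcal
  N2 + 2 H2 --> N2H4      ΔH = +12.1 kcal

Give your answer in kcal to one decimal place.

ΔH = -90.3 kcal

equation 1 as written (H2O already on the product side): -68.3 kcal
equation 2 as written (N2O4 already on the product side): +2.2 kcal
equation 3 reversed and × 2 (N2H4 must end up as a reactant; scale by 2 for the 2 N2H4): (-2)·(+12.1) = -24.2 kcal
Summing the manipulated equations, ΔH = (1)·(-68.3) + (1)·(+2.2) + (-2)·(+12.1) = -90.3 kcal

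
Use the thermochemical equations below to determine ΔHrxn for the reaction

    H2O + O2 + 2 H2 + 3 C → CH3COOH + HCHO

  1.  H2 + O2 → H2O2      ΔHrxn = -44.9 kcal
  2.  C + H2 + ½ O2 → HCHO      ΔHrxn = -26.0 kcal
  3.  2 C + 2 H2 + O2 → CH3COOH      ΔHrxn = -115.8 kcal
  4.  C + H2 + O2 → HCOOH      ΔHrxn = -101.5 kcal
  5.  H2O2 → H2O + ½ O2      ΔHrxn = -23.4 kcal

ΔHrxn = -73.5 kcal

eq. 1 reversed: +44.9 kcal
eq. 2 as written: -26.0 kcal
eq. 3 as written: -115.8 kcal
eq. 4: not needed.
eq. 5 reversed: +23.4 kcal
Summing the manipulated equations, ΔHrxn = (+44.9) + (-26.0) + (-115.8) + (+23.4) = -73.5 kcal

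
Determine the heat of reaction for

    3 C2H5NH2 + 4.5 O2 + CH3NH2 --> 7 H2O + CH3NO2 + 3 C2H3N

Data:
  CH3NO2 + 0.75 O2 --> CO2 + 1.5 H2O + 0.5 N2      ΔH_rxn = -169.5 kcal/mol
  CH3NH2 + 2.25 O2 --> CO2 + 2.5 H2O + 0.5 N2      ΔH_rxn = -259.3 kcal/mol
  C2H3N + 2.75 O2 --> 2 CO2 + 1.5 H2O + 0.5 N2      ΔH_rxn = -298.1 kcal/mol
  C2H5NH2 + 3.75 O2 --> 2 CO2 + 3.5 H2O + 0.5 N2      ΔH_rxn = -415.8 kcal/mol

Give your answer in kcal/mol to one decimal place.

equation 1 reversed (CH3NO2 must end up as a product): +169.5 kcal/mol
equation 2 as written (CH3NH2 already on the reactant side): -259.3 kcal/mol
equation 3 reversed and × 3 (C2H3N must end up as a product; scale by 3 for the 3 C2H3N): (-3)·(-298.1) = +894.3 kcal/mol
equation 4 × 3 (scale by 3 for the 3 C2H5NH2): (3)·(-415.8) = -1247.4 kcal/mol
Combining the equations, ΔH_rxn = (-1)·(-169.5) + (1)·(-259.3) + (-3)·(-298.1) + (3)·(-415.8) = -442.9 kcal/mol

ΔH_rxn = -442.9 kcal/mol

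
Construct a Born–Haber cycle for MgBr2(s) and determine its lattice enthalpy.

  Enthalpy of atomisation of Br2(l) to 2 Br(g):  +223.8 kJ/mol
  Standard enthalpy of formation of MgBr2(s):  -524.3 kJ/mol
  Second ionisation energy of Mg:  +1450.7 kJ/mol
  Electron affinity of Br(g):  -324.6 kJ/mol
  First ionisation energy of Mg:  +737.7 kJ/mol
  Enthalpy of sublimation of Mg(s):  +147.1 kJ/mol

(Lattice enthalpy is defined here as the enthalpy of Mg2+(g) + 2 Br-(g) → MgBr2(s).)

ΔHf° = 1·ΔHsub + 1·(ΣIE) + 1·D(Br2) + 2·EA + U
-524.3 = 1·(+147.1) + 1·(+2188.4) + 1·(+223.8) + 2·(-324.6) + U
U = -524.3 − (+1910.1) = -2434.4 kJ/mol

U = -2434.4 kJ/mol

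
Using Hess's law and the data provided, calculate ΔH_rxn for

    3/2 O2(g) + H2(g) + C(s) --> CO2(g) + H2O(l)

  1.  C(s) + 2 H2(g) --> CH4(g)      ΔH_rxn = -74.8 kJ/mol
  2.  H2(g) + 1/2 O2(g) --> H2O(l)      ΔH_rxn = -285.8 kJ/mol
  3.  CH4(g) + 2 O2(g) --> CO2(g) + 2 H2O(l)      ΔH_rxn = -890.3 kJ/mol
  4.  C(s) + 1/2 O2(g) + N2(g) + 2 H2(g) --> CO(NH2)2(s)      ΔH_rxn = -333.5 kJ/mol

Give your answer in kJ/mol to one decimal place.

ΔH_rxn = -679.3 kJ/mol

eq. 1 as written: -74.8 kJ/mol
eq. 2 reversed: +285.8 kJ/mol
eq. 3 as written (CO2(g) already on the product side): -890.3 kJ/mol
eq. 4: not needed (N2(g) appears nowhere else).
Since enthalpy is a state function, ΔH_rxn = (1)·(-74.8) + (-1)·(-285.8) + (1)·(-890.3) = -679.3 kJ/mol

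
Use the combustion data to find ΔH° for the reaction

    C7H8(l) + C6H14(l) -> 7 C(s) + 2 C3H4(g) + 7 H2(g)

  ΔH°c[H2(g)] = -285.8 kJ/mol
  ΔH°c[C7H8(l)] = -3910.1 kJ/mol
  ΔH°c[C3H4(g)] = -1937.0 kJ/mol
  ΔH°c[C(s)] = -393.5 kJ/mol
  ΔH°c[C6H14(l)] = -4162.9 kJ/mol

ΔH° = 556.1 kJ/mol

With combustion enthalpies, reactants minus products:
= [1·(-3910.1) + 1·(-4162.9)] − [7·(-393.5) + 2·(-1937.0) + 7·(-285.8)]
= 556.1 kJ/mol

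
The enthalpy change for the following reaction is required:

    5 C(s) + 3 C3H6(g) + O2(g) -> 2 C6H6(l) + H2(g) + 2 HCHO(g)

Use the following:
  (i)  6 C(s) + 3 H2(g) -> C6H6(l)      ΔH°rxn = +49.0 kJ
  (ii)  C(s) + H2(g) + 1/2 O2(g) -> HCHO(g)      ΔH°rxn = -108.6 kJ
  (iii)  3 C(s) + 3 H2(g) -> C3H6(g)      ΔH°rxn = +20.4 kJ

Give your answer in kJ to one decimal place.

(i) × 2: (2)·(+49.0) = +98.0 kJ
(ii) × 2: (2)·(-108.6) = -217.2 kJ
(iii) reversed and × 3: (-3)·(+20.4) = -61.2 kJ
ΔH°rxn = (2)·(+49.0) + (2)·(-108.6) + (-3)·(+20.4) = -180.4 kJ

ΔH°rxn = -180.4 kJ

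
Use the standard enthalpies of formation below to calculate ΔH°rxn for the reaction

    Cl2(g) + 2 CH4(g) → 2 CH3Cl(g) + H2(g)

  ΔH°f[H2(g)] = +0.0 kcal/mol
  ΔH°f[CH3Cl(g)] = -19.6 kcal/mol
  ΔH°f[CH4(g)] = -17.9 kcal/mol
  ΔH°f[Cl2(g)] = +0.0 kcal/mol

Products: 2·(-19.6) + 1·(+0.0) = -39.2
Reactants: 1·(+0.0) + 2·(-17.9) = -35.8
ΔH°rxn = (-39.2) − (-35.8) = -3.4 kcal/mol

ΔH°rxn = -3.4 kcal/mol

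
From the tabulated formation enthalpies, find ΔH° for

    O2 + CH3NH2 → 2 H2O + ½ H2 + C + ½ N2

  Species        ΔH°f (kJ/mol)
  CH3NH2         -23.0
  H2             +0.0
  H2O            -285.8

Products: 2·(-285.8) + 1/2·(+0.0) + 1·(+0.0) + 1/2·(+0.0) = -571.6
Reactants: 1·(+0.0) + 1·(-23.0) = -23.0
ΔH° = (-571.6) − (-23.0) = -548.6 kJ/mol

ΔH° = -548.6 kJ/mol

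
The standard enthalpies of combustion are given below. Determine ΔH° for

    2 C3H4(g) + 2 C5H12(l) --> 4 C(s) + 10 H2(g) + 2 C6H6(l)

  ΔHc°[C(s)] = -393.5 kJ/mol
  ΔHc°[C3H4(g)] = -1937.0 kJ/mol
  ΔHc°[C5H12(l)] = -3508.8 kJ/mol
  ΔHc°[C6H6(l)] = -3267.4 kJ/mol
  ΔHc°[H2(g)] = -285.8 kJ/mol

With combustion enthalpies, reactants minus products:
= [2·(-1937.0) + 2·(-3508.8)] − [4·(-393.5) + 10·(-285.8) + 2·(-3267.4)]
= 75.2 kJ/mol

ΔH° = 75.2 kJ/mol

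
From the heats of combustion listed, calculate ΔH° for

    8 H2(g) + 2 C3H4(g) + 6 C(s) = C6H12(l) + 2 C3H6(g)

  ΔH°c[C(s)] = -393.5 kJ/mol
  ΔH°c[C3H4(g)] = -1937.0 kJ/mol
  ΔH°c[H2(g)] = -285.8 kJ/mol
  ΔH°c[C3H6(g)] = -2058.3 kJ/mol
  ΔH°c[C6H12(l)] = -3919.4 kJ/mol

ΔH° = -485.4 kJ/mol

Using ΔH = Σ nΔHc°(reactants) − Σ nΔHc°(products):
= [8·(-285.8) + 2·(-1937.0) + 6·(-393.5)] − [1·(-3919.4) + 2·(-2058.3)]
= -485.4 kJ/mol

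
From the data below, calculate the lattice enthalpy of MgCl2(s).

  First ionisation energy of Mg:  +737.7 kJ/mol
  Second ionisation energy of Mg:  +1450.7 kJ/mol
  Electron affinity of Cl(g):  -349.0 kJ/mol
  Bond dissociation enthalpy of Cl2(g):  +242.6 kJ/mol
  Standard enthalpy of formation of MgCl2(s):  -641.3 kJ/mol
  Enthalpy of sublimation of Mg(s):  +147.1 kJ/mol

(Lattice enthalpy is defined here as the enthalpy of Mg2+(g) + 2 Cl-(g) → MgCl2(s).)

ΔHf° = 1·ΔHsub + 1·(ΣIE) + 1·D(Cl2) + 2·EA + U
-641.3 = 1·(+147.1) + 1·(+2188.4) + 1·(+242.6) + 2·(-349.0) + U
U = -641.3 − (+1880.1) = -2521.4 kJ/mol

U = -2521.4 kJ/mol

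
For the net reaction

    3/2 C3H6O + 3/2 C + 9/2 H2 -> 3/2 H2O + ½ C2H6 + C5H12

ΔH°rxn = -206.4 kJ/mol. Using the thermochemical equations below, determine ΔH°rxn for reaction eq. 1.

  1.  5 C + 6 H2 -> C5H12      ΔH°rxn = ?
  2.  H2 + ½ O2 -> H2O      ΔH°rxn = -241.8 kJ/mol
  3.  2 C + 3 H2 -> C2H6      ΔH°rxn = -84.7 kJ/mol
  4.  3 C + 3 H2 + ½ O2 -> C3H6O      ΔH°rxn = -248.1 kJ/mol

eq. 1 as written (C5H12 already on the product side): contributes x
eq. 2 × 3/2 (scale by 3/2 for the 3/2 H2O): (3/2)·(-241.8) = -362.7 kJ/mol
eq. 3 × 1/2 (×1/2 to match 1/2 C2H6 in the target): (1/2)·(-84.7) = -42.35 kJ/mol
eq. 4 reversed and × 3/2 (reverse to put C3H6O on the reactant side; ×3/2 to match 3/2 C3H6O in the target): (-3/2)·(-248.1) = +372.15 kJ/mol
-206.4 = (-362.7) + (-42.35) + (+372.15) + x
x = (-206.4 − (-32.9)) / (1) = -173.5 kJ/mol

ΔH°rxn = -173.5 kJ/mol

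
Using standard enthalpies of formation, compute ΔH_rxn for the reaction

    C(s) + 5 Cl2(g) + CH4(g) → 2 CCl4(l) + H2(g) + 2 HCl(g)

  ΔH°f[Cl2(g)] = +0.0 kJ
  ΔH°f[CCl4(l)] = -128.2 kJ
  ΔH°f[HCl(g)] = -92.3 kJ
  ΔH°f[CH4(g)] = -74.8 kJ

ΔH_rxn = -366.2 kJ

Products: 2·(-128.2) + 1·(+0.0) + 2·(-92.3) = -441.0
Reactants: 1·(+0.0) + 5·(+0.0) + 1·(-74.8) = -74.8
ΔH_rxn = (-441.0) − (-74.8) = -366.2 kJ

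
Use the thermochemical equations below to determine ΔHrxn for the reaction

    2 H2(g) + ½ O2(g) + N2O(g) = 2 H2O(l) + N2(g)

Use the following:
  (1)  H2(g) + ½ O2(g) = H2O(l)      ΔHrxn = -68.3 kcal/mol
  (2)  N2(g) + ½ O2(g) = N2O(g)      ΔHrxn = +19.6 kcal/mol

ΔHrxn = -156.2 kcal/mol

(1) × 2 (scale by 2 for the 2 H2O(l)): (2)·(-68.3) = -136.6 kcal/mol
(2) reversed (N2O(g) must end up as a reactant): -19.6 kcal/mol
ΔHrxn = (2)·(-68.3) + (-1)·(+19.6) = -156.2 kcal/mol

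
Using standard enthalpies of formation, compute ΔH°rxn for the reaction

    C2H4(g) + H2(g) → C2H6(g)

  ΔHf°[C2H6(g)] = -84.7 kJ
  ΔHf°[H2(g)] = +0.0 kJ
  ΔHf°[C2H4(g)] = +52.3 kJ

ΔH°rxn = -137.0 kJ

Products: 1·(-84.7) = -84.7
Reactants: 1·(+52.3) + 1·(+0.0) = +52.3
ΔH°rxn = (-84.7) − (+52.3) = -137.0 kJ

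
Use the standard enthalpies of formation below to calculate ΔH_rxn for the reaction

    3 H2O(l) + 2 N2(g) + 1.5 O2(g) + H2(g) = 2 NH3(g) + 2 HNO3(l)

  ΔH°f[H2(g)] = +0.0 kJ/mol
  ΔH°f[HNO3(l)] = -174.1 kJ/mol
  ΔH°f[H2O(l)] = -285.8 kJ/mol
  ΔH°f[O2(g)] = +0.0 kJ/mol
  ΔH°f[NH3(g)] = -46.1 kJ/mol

Products: 2·(-46.1) + 2·(-174.1) = -440.4
Reactants: 3·(-285.8) + 2·(+0.0) + 3/2·(+0.0) + 1·(+0.0) = -857.4
ΔH_rxn = (-440.4) − (-857.4) = 417.0 kJ/mol

ΔH_rxn = 417.0 kJ/mol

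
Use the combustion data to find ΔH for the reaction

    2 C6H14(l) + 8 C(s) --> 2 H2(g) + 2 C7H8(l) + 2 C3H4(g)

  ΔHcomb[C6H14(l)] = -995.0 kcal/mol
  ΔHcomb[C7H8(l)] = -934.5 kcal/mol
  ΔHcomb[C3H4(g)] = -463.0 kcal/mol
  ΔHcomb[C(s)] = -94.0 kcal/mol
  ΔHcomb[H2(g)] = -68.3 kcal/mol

With combustion enthalpies, reactants minus products:
= [2·(-995.0) + 8·(-94.0)] − [2·(-68.3) + 2·(-934.5) + 2·(-463.0)]
= 189.6 kcal/mol

ΔH = 189.6 kcal/mol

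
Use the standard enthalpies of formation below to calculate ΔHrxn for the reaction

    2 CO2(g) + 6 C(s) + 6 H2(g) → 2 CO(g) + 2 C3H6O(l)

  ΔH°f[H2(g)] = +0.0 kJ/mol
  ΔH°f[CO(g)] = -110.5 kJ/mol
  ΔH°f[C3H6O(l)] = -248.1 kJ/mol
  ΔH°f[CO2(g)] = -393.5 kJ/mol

Products: 2·(-110.5) + 2·(-248.1) = -717.2
Reactants: 2·(-393.5) + 6·(+0.0) + 6·(+0.0) = -787.0
ΔHrxn = (-717.2) − (-787.0) = 69.8 kJ/mol

ΔHrxn = 69.8 kJ/mol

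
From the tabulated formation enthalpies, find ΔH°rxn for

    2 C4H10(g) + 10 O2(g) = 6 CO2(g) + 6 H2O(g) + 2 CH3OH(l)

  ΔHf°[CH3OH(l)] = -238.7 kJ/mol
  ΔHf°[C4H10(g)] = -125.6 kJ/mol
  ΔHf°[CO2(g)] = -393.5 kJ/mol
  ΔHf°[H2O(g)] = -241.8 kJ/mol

ΔH°rxn = -4038.0 kJ/mol

ΔH°rxn = Σ nΔHf°(products) − Σ nΔHf°(reactants).
Products: 6·(-393.5) + 6·(-241.8) + 2·(-238.7) = -4289.2
Reactants: 2·(-125.6) + 10·(+0.0) = -251.2
ΔH°rxn = (-4289.2) − (-251.2) = -4038.0 kJ/mol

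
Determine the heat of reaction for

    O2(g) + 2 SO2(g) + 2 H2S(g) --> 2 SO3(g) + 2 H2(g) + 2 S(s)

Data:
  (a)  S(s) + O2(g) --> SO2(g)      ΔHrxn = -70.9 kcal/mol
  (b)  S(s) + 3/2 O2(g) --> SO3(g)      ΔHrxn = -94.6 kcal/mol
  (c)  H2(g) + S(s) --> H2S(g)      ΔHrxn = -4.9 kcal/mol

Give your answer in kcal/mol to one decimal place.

ΔHrxn = -37.6 kcal/mol

(a) reversed and × 2 (SO2(g) must end up as a reactant; ×2 to match 2 SO2(g) in the target): (-2)·(-70.9) = +141.8 kcal/mol
(b) × 2 (×2 to match 2 SO3(g) in the target): (2)·(-94.6) = -189.2 kcal/mol
(c) reversed and × 2 (H2S(g) must end up as a reactant; ×2 to match 2 H2S(g) in the target): (-2)·(-4.9) = +9.8 kcal/mol
ΔHrxn = (+141.8) + (-189.2) + (+9.8) = -37.6 kcal/mol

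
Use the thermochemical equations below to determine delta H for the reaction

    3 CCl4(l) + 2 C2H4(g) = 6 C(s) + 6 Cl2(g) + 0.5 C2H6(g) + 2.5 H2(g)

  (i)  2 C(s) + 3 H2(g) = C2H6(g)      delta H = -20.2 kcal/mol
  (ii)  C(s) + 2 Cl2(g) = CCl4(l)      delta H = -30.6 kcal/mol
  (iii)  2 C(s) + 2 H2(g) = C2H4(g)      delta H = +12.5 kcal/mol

(i) × 1/2: (1/2)·(-20.2) = -10.1 kcal/mol
(ii) reversed and × 3: (-3)·(-30.6) = +91.8 kcal/mol
(iii) reversed and × 2: (-2)·(+12.5) = -25.0 kcal/mol
By Hess's law, delta H = (1/2)·(-20.2) + (-3)·(-30.6) + (-2)·(+12.5) = 56.7 kcal/mol

delta H = 56.7 kcal/mol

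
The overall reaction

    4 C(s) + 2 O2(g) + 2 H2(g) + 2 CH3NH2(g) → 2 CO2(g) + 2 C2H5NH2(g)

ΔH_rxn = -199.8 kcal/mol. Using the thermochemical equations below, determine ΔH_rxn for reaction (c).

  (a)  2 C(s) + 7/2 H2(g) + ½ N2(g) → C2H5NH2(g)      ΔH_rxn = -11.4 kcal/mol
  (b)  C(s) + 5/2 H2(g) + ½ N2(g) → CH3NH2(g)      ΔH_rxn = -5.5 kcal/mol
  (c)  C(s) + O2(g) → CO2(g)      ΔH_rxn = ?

(a) × 2 (scale by 2 for the 2 C2H5NH2(g)): (2)·(-11.4) = -22.8 kcal/mol
(b) reversed and × 2 (CH3NH2(g) must end up as a reactant; ×2 to match 2 CH3NH2(g) in the target): (-2)·(-5.5) = +11.0 kcal/mol
(c) × 2 (×2 to match 2 CO2(g) in the target): contributes 2·x
-199.8 = (-22.8) + (+11.0) + 2·x
x = (-199.8 − (-11.8)) / (2) = -94.0 kcal/mol

ΔH_rxn = -94.0 kcal/mol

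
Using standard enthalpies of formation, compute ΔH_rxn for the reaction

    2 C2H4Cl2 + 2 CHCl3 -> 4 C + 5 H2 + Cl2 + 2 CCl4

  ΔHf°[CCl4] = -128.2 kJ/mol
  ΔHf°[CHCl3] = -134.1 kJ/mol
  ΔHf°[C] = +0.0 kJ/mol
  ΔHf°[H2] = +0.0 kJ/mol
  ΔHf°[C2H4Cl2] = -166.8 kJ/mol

ΔH°rxn = Σ nΔHf°(products) − Σ nΔHf°(reactants).
Products: 4·(+0.0) + 5·(+0.0) + 1·(+0.0) + 2·(-128.2) = -256.4
Reactants: 2·(-166.8) + 2·(-134.1) = -601.8
ΔH_rxn = (-256.4) − (-601.8) = 345.4 kJ/mol

ΔH_rxn = 345.4 kJ/mol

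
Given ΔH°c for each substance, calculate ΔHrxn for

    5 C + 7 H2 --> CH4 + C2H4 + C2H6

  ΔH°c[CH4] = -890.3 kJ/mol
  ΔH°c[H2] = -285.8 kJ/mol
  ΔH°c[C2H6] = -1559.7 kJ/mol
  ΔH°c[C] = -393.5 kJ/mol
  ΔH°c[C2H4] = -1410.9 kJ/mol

ΔHrxn = -107.2 kJ/mol

With combustion enthalpies, reactants minus products:
= [5·(-393.5) + 7·(-285.8)] − [1·(-890.3) + 1·(-1410.9) + 1·(-1559.7)]
= -107.2 kJ/mol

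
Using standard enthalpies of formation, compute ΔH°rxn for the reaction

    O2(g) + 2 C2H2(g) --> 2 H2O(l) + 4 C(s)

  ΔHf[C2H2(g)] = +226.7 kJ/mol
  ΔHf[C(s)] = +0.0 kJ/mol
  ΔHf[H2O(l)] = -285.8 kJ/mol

ΔH°rxn = -1025.0 kJ/mol

Products: 2·(-285.8) + 4·(+0.0) = -571.6
Reactants: 1·(+0.0) + 2·(+226.7) = +453.4
ΔH°rxn = (-571.6) − (+453.4) = -1025.0 kJ/mol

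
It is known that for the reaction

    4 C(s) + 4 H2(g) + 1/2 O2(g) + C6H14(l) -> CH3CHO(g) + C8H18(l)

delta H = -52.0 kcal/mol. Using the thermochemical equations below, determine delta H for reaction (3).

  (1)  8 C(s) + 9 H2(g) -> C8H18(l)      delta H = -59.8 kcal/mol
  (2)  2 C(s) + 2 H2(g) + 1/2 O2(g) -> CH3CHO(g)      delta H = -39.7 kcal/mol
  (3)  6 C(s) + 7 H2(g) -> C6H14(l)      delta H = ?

delta H = -47.5 kcal/mol

(1) as written (C8H18(l) already on the product side): -59.8 kcal/mol
(2) as written (CH3CHO(g) already on the product side): -39.7 kcal/mol
(3) reversed (C6H14(l) must end up as a reactant): contributes −x
-52.0 = (-59.8) + (-39.7) − x
x = (-52.0 − (-99.5)) / (-1) = -47.5 kcal/mol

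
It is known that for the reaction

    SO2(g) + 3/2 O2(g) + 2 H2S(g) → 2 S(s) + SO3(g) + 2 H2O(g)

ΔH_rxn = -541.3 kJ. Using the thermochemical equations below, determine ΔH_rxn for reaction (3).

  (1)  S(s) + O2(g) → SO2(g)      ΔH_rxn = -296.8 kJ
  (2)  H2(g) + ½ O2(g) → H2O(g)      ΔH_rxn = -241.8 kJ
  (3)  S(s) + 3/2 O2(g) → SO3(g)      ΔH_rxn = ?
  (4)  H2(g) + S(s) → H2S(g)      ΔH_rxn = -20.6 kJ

(1) reversed (reverse to put SO2(g) on the reactant side): +296.8 kJ
(2) × 2 (scale by 2 for the 2 H2O(g)): (2)·(-241.8) = -483.6 kJ
(3) as written (SO3(g) already on the product side): contributes x
(4) reversed and × 2 (reverse to put H2S(g) on the reactant side; ×2 to match 2 H2S(g) in the target): (-2)·(-20.6) = +41.2 kJ
-541.3 = (+296.8) + (-483.6) + (+41.2) + x
x = (-541.3 − (-145.6)) / (1) = -395.7 kJ

ΔH_rxn = -395.7 kJ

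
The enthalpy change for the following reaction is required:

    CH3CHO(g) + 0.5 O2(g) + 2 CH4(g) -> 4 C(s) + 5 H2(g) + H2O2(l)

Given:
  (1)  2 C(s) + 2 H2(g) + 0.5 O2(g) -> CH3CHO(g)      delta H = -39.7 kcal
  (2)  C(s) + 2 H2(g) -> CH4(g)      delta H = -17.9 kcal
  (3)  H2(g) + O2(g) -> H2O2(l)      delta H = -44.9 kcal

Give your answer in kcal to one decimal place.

delta H = 30.6 kcal

(1) reversed (reverse to put CH3CHO(g) on the reactant side): +39.7 kcal
(2) reversed and × 2 (reverse to put CH4(g) on the reactant side; scale by 2 for the 2 CH4(g)): (-2)·(-17.9) = +35.8 kcal
(3) as written (H2O2(l) already on the product side): -44.9 kcal
delta H = (+39.7) + (+35.8) + (-44.9) = 30.6 kcal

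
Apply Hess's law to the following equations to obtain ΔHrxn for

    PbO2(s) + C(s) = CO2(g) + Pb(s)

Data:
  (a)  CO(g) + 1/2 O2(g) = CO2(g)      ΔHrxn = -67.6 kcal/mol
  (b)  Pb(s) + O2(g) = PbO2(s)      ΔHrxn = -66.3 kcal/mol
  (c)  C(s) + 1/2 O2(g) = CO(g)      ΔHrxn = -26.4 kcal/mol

ΔHrxn = -27.7 kcal/mol

(a) as written: -67.6 kcal/mol
(b) reversed: +66.3 kcal/mol
(c) as written: -26.4 kcal/mol
ΔHrxn = (-67.6) + (+66.3) + (-26.4) = -27.7 kcal/mol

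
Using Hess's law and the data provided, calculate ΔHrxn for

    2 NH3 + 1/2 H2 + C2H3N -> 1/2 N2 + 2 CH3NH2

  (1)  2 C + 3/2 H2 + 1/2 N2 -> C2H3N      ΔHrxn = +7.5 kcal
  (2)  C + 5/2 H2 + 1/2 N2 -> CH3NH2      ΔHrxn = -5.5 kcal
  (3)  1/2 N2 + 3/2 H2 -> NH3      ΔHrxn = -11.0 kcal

ΔHrxn = 3.5 kcal

(1) reversed (reverse to put C2H3N on the reactant side): -7.5 kcal
(2) × 2 (scale by 2 for the 2 CH3NH2): (2)·(-5.5) = -11.0 kcal
(3) reversed and × 2 (NH3 must end up as a reactant; ×2 to match 2 NH3 in the target): (-2)·(-11.0) = +22.0 kcal
Combining the equations, ΔHrxn = (-7.5) + (-11.0) + (+22.0) = 3.5 kcal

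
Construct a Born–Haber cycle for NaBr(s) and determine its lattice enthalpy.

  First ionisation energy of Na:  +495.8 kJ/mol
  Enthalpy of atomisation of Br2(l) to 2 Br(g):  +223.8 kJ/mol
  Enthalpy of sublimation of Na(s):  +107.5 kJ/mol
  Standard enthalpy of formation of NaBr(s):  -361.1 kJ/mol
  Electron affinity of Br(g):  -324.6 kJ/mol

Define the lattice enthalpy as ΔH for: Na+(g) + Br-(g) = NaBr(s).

ΔHf° = 1·ΔHsub + 1·(ΣIE) + 1/2·D(Br2) + 1·EA + U
-361.1 = 1·(+107.5) + 1·(+495.8) + 1/2·(+223.8) + 1·(-324.6) + U
U = -361.1 − (+390.6) = -751.7 kJ/mol

U = -751.7 kJ/mol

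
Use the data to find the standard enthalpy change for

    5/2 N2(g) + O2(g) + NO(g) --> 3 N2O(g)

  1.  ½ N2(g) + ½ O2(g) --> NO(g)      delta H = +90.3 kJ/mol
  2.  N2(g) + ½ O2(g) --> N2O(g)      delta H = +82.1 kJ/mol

delta H = 156.0 kJ/mol

eq. 1 reversed: -90.3 kJ/mol
eq. 2 × 3: (3)·(+82.1) = +246.3 kJ/mol
Since enthalpy is a state function, delta H = (-90.3) + (+246.3) = 156.0 kJ/mol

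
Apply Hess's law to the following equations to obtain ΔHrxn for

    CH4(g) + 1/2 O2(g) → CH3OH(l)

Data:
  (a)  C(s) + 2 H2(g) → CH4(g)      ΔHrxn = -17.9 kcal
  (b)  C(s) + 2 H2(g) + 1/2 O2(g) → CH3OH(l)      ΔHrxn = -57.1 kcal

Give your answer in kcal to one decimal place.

ΔHrxn = -39.2 kcal

(a) reversed (CH4(g) must end up as a reactant): +17.9 kcal
(b) as written (CH3OH(l) already on the product side): -57.1 kcal
By Hess's law, ΔHrxn = (+17.9) + (-57.1) = -39.2 kcal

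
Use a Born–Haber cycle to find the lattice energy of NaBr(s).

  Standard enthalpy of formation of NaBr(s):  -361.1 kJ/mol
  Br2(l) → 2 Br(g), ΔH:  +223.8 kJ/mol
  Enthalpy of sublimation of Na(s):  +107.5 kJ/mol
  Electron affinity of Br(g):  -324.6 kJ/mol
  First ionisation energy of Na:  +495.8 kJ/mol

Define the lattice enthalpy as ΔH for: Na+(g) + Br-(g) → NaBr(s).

ΔHf° = 1·ΔHsub + 1·(ΣIE) + 1/2·D(Br2) + 1·EA + U
-361.1 = 1·(+107.5) + 1·(+495.8) + 1/2·(+223.8) + 1·(-324.6) + U
U = -361.1 − (+390.6) = -751.7 kJ/mol

U = -751.7 kJ/mol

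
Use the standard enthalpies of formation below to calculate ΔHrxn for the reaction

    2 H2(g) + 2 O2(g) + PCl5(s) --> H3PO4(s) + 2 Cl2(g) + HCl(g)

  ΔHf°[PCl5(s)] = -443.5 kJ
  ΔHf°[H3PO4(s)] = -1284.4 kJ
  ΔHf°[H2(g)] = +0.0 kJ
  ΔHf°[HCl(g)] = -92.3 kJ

ΔHrxn = -933.2 kJ

Products: 1·(-1284.4) + 2·(+0.0) + 1·(-92.3) = -1376.7
Reactants: 2·(+0.0) + 2·(+0.0) + 1·(-443.5) = -443.5
ΔHrxn = (-1376.7) − (-443.5) = -933.2 kJ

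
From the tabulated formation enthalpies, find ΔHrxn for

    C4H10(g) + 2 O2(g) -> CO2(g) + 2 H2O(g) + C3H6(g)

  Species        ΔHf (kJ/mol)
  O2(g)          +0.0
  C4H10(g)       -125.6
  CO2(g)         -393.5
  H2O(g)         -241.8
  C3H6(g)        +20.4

ΔHrxn = -731.1 kJ/mol

ΔH°rxn = Σ nΔHf°(products) − Σ nΔHf°(reactants).
Products: 1·(-393.5) + 2·(-241.8) + 1·(+20.4) = -856.7
Reactants: 1·(-125.6) + 2·(+0.0) = -125.6
ΔHrxn = (-856.7) − (-125.6) = -731.1 kJ/mol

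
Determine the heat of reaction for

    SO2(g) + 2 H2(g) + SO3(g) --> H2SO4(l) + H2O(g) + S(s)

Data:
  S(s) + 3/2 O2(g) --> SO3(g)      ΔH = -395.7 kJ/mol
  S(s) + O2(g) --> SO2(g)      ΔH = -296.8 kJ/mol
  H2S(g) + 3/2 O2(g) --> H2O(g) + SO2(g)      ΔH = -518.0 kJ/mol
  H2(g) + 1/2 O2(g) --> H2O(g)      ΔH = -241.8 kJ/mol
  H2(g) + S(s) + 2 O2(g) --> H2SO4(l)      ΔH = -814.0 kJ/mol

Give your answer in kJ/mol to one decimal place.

ΔH = -363.3 kJ/mol

equation 1 reversed: +395.7 kJ/mol
equation 2 reversed: +296.8 kJ/mol
equation 3: not needed.
equation 4 as written: -241.8 kJ/mol
equation 5 as written: -814.0 kJ/mol
Combining the equations, ΔH = (-1)·(-395.7) + (-1)·(-296.8) + (1)·(-241.8) + (1)·(-814.0) = -363.3 kJ/mol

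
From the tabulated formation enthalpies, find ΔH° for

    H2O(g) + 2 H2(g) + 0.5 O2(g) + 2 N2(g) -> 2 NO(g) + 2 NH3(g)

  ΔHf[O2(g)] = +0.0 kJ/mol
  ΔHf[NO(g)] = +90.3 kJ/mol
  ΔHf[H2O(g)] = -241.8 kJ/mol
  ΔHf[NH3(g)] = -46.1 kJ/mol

ΔH° = 330.2 kJ/mol

ΔH°rxn = Σ nΔHf°(products) − Σ nΔHf°(reactants).
Products: 2·(+90.3) + 2·(-46.1) = +88.4
Reactants: 1·(-241.8) + 2·(+0.0) + 1/2·(+0.0) + 2·(+0.0) = -241.8
ΔH° = (+88.4) − (-241.8) = 330.2 kJ/mol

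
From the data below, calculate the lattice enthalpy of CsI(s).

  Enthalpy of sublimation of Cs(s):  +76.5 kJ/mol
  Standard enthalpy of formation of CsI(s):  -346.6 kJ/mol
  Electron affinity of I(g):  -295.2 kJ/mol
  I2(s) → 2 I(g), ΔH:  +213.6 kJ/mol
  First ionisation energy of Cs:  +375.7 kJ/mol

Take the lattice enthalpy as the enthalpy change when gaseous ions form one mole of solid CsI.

ΔHf° = 1·ΔHsub + 1·(ΣIE) + 1/2·D(I2) + 1·EA + U
-346.6 = 1·(+76.5) + 1·(+375.7) + 1/2·(+213.6) + 1·(-295.2) + U
U = -346.6 − (+263.8) = -610.4 kJ/mol

U = -610.4 kJ/mol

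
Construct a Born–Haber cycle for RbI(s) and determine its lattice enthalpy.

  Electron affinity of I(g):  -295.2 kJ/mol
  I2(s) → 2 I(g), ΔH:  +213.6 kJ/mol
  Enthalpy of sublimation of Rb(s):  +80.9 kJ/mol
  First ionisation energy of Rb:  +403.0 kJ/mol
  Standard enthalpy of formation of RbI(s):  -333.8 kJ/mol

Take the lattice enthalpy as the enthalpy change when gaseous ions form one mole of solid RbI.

ΔHf° = 1·ΔHsub + 1·(ΣIE) + 1/2·D(I2) + 1·EA + U
-333.8 = 1·(+80.9) + 1·(+403.0) + 1/2·(+213.6) + 1·(-295.2) + U
U = -333.8 − (+295.5) = -629.3 kJ/mol

U = -629.3 kJ/mol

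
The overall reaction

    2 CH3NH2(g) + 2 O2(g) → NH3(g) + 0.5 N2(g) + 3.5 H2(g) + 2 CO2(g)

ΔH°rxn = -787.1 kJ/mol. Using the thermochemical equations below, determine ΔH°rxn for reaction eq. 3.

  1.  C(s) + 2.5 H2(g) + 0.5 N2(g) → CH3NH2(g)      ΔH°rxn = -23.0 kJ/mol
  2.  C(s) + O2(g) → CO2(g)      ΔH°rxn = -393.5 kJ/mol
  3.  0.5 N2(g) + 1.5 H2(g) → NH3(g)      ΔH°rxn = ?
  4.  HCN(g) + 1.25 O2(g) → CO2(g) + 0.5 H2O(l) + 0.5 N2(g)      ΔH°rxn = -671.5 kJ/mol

eq. 1 reversed and × 2 (CH3NH2(g) must end up as a reactant; ×2 to match 2 CH3NH2(g) in the target): (-2)·(-23.0) = +46.0 kJ/mol
eq. 2 × 2: (2)·(-393.5) = -787.0 kJ/mol
eq. 3 as written (NH3(g) already on the product side): contributes x
eq. 4: not needed (HCN(g) appears nowhere else).
-787.1 = (+46.0) + (-787.0) + x
x = (-787.1 − (-741.0)) / (1) = -46.1 kJ/mol

ΔH°rxn = -46.1 kJ/mol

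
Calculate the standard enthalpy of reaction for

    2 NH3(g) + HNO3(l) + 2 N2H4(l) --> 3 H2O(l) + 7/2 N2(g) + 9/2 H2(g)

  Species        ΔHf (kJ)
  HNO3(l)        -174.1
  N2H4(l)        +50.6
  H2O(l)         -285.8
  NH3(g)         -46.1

ΔH°rxn = Σ nΔHf°(products) − Σ nΔHf°(reactants).
Products: 3·(-285.8) + 7/2·(+0.0) + 9/2·(+0.0) = -857.4
Reactants: 2·(-46.1) + 1·(-174.1) + 2·(+50.6) = -165.1
ΔH_rxn = (-857.4) − (-165.1) = -692.3 kJ

ΔH_rxn = -692.3 kJ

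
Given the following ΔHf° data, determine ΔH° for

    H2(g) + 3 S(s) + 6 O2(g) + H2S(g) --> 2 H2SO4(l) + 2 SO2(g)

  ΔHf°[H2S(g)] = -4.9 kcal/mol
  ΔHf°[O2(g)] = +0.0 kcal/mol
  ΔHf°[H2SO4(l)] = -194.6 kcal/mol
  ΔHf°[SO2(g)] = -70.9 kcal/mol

ΔH°rxn = Σ nΔHf°(products) − Σ nΔHf°(reactants).
Products: 2·(-194.6) + 2·(-70.9) = -531.0
Reactants: 1·(+0.0) + 3·(+0.0) + 6·(+0.0) + 1·(-4.9) = -4.9
ΔH° = (-531.0) − (-4.9) = -526.1 kcal/mol

ΔH° = -526.1 kcal/mol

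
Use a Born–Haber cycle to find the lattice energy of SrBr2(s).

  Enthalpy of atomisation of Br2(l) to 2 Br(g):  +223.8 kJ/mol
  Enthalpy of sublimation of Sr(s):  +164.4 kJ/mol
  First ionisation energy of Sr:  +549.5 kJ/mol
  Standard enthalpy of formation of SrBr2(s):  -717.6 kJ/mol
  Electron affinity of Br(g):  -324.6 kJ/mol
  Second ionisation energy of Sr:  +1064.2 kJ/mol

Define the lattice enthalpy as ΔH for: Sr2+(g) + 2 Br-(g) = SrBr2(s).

U = -2070.3 kJ/mol

ΔHf° = 1·ΔHsub + 1·(ΣIE) + 1·D(Br2) + 2·EA + U
-717.6 = 1·(+164.4) + 1·(+1613.7) + 1·(+223.8) + 2·(-324.6) + U
U = -717.6 − (+1352.7) = -2070.3 kJ/mol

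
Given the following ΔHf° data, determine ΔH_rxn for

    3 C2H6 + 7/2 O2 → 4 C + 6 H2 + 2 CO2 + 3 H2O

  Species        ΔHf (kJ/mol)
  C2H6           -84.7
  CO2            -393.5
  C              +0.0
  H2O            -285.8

ΔH_rxn = -1390.3 kJ/mol

Products: 4·(+0.0) + 6·(+0.0) + 2·(-393.5) + 3·(-285.8) = -1644.4
Reactants: 3·(-84.7) + 7/2·(+0.0) = -254.1
ΔH_rxn = (-1644.4) − (-254.1) = -1390.3 kJ/mol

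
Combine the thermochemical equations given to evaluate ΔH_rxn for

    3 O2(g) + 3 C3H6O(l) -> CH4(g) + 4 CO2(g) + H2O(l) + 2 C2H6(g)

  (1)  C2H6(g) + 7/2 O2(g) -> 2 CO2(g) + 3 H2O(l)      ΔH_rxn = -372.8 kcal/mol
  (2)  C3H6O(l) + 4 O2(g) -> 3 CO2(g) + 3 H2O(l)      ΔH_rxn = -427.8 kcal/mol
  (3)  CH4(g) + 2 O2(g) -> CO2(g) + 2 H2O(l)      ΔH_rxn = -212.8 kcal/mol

ΔH_rxn = -325.0 kcal/mol

(1) reversed and × 2 (C2H6(g) must end up as a product; scale by 2 for the 2 C2H6(g)): (-2)·(-372.8) = +745.6 kcal/mol
(2) × 3 (scale by 3 for the 3 C3H6O(l)): (3)·(-427.8) = -1283.4 kcal/mol
(3) reversed (CH4(g) must end up as a product): +212.8 kcal/mol
ΔH_rxn = (-2)·(-372.8) + (3)·(-427.8) + (-1)·(-212.8) = -325.0 kcal/mol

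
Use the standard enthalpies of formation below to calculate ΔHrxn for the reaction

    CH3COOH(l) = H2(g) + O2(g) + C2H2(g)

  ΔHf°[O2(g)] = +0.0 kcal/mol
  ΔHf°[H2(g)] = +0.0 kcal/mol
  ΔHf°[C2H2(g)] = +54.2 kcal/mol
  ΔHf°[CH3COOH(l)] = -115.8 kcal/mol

ΔHrxn = 170.0 kcal/mol

Products: 1·(+0.0) + 1·(+0.0) + 1·(+54.2) = +54.2
Reactants: 1·(-115.8) = -115.8
ΔHrxn = (+54.2) − (-115.8) = 170.0 kcal/mol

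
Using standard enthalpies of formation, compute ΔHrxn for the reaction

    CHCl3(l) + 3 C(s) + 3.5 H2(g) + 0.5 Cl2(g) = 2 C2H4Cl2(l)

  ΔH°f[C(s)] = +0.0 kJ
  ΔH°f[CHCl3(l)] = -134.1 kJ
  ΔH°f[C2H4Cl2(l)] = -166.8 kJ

ΔHrxn = -199.5 kJ

ΔH°rxn = Σ nΔHf°(products) − Σ nΔHf°(reactants).
Products: 2·(-166.8) = -333.6
Reactants: 1·(-134.1) + 3·(+0.0) + 7/2·(+0.0) + 1/2·(+0.0) = -134.1
ΔHrxn = (-333.6) − (-134.1) = -199.5 kJ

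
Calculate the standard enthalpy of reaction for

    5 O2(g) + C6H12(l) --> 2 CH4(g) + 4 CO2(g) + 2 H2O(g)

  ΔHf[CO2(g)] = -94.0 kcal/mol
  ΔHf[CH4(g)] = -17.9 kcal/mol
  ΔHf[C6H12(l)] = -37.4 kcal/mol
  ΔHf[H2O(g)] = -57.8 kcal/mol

ΔH_rxn = -490.0 kcal/mol

Products: 2·(-17.9) + 4·(-94.0) + 2·(-57.8) = -527.4
Reactants: 5·(+0.0) + 1·(-37.4) = -37.4
ΔH_rxn = (-527.4) − (-37.4) = -490.0 kcal/mol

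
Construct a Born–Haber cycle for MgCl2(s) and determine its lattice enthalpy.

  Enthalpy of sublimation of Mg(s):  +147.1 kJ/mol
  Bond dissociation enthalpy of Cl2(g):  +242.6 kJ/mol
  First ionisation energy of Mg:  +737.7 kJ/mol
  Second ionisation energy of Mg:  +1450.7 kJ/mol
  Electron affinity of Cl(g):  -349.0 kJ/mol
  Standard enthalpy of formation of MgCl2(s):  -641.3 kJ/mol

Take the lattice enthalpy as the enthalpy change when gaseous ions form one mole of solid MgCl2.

U = -2521.4 kJ/mol

ΔHf° = 1·ΔHsub + 1·(ΣIE) + 1·D(Cl2) + 2·EA + U
-641.3 = 1·(+147.1) + 1·(+2188.4) + 1·(+242.6) + 2·(-349.0) + U
U = -641.3 − (+1880.1) = -2521.4 kJ/mol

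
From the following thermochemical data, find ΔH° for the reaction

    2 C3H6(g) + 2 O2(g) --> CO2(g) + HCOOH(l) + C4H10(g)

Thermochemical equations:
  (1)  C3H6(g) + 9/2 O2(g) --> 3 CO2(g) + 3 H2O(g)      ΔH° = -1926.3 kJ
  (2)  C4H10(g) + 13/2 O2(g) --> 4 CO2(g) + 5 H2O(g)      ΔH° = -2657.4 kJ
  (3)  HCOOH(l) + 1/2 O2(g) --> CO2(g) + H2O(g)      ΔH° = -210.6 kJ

(1) × 2: (2)·(-1926.3) = -3852.6 kJ
(2) reversed: +2657.4 kJ
(3) reversed: +210.6 kJ
Summing the manipulated equations, ΔH° = (-3852.6) + (+2657.4) + (+210.6) = -984.6 kJ

ΔH° = -984.6 kJ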